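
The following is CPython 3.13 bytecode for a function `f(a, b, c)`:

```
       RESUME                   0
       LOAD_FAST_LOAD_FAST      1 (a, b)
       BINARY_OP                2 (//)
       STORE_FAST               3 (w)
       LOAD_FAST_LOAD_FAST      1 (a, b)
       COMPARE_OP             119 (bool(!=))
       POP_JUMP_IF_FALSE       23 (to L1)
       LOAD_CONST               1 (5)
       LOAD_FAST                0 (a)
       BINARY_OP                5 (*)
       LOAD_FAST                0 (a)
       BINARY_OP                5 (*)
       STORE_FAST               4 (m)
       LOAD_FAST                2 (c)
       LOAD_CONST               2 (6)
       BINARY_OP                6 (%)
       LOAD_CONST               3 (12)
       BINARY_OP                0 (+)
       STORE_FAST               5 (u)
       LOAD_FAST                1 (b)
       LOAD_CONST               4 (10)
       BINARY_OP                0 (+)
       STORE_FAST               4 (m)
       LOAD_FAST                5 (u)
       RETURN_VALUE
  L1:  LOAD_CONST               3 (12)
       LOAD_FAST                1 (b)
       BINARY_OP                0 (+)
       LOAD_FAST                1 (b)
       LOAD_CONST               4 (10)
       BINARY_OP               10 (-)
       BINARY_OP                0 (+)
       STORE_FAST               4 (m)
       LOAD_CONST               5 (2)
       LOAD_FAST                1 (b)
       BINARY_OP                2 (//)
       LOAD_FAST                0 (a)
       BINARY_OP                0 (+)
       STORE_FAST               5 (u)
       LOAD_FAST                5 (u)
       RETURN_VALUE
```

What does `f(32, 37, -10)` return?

14

LOAD_FAST_LOAD_FAST a,b → push 32,37. Stack: [32, 37]
BINARY_OP // → 32 // 37 = 0. Stack: [0]
STORE_FAST w → w=0. Stack: []
LOAD_FAST_LOAD_FAST a,b → push 32,37. Stack: [32, 37]
COMPARE_OP bool(!=) → 32 vs 37 = True. Stack: [True]
POP_JUMP_IF_FALSE → pop True; no jump. Stack: []
LOAD_CONST → push 5. Stack: [5]
LOAD_FAST a → push 32. Stack: [5, 32]
BINARY_OP * → 5 * 32 = 160. Stack: [160]
LOAD_FAST a → push 32. Stack: [160, 32]
BINARY_OP * → 160 * 32 = 5120. Stack: [5120]
STORE_FAST m → m=5120. Stack: []
LOAD_FAST c → push -10. Stack: [-10]
LOAD_CONST → push 6. Stack: [-10, 6]
BINARY_OP % → -10 % 6 = 2. Stack: [2]
LOAD_CONST → push 12. Stack: [2, 12]
BINARY_OP + → 2 + 12 = 14. Stack: [14]
STORE_FAST u → u=14. Stack: []
LOAD_FAST b → push 37. Stack: [37]
LOAD_CONST → push 10. Stack: [37, 10]
BINARY_OP + → 37 + 10 = 47. Stack: [47]
STORE_FAST m → m=47. Stack: []
LOAD_FAST u → push 14. Stack: [14]
RETURN_VALUE → return 14.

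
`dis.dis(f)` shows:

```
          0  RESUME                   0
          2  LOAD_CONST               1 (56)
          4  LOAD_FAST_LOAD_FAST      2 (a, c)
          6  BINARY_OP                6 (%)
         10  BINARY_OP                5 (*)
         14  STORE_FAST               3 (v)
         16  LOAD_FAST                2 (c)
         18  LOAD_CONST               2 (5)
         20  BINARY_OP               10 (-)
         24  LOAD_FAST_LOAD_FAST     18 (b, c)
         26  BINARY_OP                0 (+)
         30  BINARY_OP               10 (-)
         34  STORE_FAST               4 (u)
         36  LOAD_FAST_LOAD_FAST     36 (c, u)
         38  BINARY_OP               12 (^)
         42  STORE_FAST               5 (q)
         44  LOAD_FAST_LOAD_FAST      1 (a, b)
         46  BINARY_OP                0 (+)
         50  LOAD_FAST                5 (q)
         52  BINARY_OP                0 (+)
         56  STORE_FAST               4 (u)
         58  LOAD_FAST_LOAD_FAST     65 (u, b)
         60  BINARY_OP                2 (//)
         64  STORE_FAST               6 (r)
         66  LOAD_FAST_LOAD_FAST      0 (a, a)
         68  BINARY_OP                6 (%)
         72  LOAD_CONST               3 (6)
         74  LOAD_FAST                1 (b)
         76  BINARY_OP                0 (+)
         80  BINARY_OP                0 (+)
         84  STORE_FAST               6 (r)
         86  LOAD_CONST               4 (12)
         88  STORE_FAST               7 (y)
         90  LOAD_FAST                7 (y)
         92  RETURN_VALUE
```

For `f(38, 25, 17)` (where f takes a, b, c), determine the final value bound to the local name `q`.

-13

LOAD_CONST → push 56. Stack: [56]
LOAD_FAST_LOAD_FAST a,c → push 38,17. Stack: [56, 38, 17]
BINARY_OP % → 38 % 17 = 4. Stack: [56, 4]
BINARY_OP * → 56 * 4 = 224. Stack: [224]
STORE_FAST v → v=224. Stack: []
LOAD_FAST c → push 17. Stack: [17]
LOAD_CONST → push 5. Stack: [17, 5]
BINARY_OP - → 17 - 5 = 12. Stack: [12]
LOAD_FAST_LOAD_FAST b,c → push 25,17. Stack: [12, 25, 17]
BINARY_OP + → 25 + 17 = 42. Stack: [12, 42]
BINARY_OP - → 12 - 42 = -30. Stack: [-30]
STORE_FAST u → u=-30. Stack: []
LOAD_FAST_LOAD_FAST c,u → push 17,-30. Stack: [17, -30]
BINARY_OP ^ → 17 ^ -30 = -13. Stack: [-13]
STORE_FAST q → q=-13. Stack: []
LOAD_FAST_LOAD_FAST a,b → push 38,25. Stack: [38, 25]
BINARY_OP + → 38 + 25 = 63. Stack: [63]
LOAD_FAST q → push -13. Stack: [63, -13]
BINARY_OP + → 63 + -13 = 50. Stack: [50]
STORE_FAST u → u=50. Stack: []
LOAD_FAST_LOAD_FAST u,b → push 50,25. Stack: [50, 25]
BINARY_OP // → 50 // 25 = 2. Stack: [2]
STORE_FAST r → r=2. Stack: []
LOAD_FAST_LOAD_FAST a,a → push 38,38. Stack: [38, 38]
BINARY_OP % → 38 % 38 = 0. Stack: [0]
LOAD_CONST → push 6. Stack: [0, 6]
LOAD_FAST b → push 25. Stack: [0, 6, 25]
BINARY_OP + → 6 + 25 = 31. Stack: [0, 31]
BINARY_OP + → 0 + 31 = 31. Stack: [31]
STORE_FAST r → r=31. Stack: []
LOAD_CONST → push 12. Stack: [12]
STORE_FAST y → y=12. Stack: []
LOAD_FAST y → push 12. Stack: [12]
RETURN_VALUE → return 12.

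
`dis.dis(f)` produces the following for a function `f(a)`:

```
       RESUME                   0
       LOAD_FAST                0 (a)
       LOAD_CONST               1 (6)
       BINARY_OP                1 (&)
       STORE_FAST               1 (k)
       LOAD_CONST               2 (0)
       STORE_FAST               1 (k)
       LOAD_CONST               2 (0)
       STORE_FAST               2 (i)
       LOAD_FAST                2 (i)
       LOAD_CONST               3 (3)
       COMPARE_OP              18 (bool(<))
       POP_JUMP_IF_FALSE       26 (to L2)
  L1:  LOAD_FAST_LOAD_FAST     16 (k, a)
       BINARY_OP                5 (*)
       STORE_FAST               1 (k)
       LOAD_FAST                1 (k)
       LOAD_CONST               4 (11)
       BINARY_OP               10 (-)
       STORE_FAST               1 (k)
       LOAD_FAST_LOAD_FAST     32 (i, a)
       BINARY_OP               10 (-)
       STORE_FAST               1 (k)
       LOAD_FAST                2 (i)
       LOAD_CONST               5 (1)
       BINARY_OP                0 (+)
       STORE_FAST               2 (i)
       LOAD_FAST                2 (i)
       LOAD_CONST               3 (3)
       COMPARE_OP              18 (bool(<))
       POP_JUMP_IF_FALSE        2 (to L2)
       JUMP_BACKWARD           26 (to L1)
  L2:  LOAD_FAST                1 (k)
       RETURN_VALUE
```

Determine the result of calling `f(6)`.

LOAD_FAST a → push 6
LOAD_CONST → push 6
BINARY_OP & → 6 & 6 = 6
STORE_FAST k → k=6
LOAD_CONST → push 0
STORE_FAST k → k=0
LOAD_CONST → push 0
STORE_FAST i → i=0
LOAD_FAST i → push 0
LOAD_CONST → push 3
COMPARE_OP bool(<) → 0 vs 3 = True
POP_JUMP_IF_FALSE → pop True; no jump
LOAD_FAST_LOAD_FAST k,a → push 0,6
BINARY_OP * → 0 * 6 = 0
STORE_FAST k → k=0
LOAD_FAST k → push 0
LOAD_CONST → push 11
BINARY_OP - → 0 - 11 = -11
STORE_FAST k → k=-11
LOAD_FAST_LOAD_FAST i,a → push 0,6
BINARY_OP - → 0 - 6 = -6
STORE_FAST k → k=-6
LOAD_FAST i → push 0
LOAD_CONST → push 1
BINARY_OP + → 0 + 1 = 1
STORE_FAST i → i=1
LOAD_FAST i → push 1
LOAD_CONST → push 3
COMPARE_OP bool(<) → 1 vs 3 = True
POP_JUMP_IF_FALSE → pop True; no jump
LOAD_FAST_LOAD_FAST k,a → push -6,6
BINARY_OP * → -6 * 6 = -36
STORE_FAST k → k=-36
LOAD_FAST k → push -36
LOAD_CONST → push 11
BINARY_OP - → -36 - 11 = -47
STORE_FAST k → k=-47
LOAD_FAST_LOAD_FAST i,a → push 1,6
BINARY_OP - → 1 - 6 = -5
STORE_FAST k → k=-5
LOAD_FAST i → push 1
LOAD_CONST → push 1
BINARY_OP + → 1 + 1 = 2
STORE_FAST i → i=2
LOAD_FAST i → push 2
LOAD_CONST → push 3
COMPARE_OP bool(<) → 2 vs 3 = True
POP_JUMP_IF_FALSE → pop True; no jump
LOAD_FAST_LOAD_FAST k,a → push -5,6
BINARY_OP * → -5 * 6 = -30
STORE_FAST k → k=-30
LOAD_FAST k → push -30
LOAD_CONST → push 11
BINARY_OP - → -30 - 11 = -41
STORE_FAST k → k=-41
LOAD_FAST_LOAD_FAST i,a → push 2,6
BINARY_OP - → 2 - 6 = -4
STORE_FAST k → k=-4
LOAD_FAST i → push 2
LOAD_CONST → push 1
BINARY_OP + → 2 + 1 = 3
STORE_FAST i → i=3
LOAD_FAST i → push 3
LOAD_CONST → push 3
COMPARE_OP bool(<) → 3 vs 3 = False
POP_JUMP_IF_FALSE → pop False; jump
LOAD_FAST k → push -4
RETURN_VALUE → return -4.

-4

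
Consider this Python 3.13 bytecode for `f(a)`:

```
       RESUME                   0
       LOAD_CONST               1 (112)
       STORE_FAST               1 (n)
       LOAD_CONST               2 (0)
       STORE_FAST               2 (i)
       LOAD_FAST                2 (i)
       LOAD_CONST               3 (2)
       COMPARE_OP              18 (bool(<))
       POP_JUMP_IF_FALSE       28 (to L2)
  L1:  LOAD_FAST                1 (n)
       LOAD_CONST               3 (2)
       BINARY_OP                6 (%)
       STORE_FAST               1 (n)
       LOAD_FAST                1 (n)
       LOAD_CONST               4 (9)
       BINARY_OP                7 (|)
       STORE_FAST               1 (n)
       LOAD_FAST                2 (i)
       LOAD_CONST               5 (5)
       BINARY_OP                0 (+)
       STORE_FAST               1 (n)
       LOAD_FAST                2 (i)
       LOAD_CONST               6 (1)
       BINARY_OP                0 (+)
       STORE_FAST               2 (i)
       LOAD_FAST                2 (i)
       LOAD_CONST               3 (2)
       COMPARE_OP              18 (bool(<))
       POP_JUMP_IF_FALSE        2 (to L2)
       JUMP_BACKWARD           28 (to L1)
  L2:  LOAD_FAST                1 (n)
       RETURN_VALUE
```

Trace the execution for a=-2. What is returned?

LOAD_CONST → push 112. Stack: [112]
STORE_FAST n → n=112. Stack: []
LOAD_CONST → push 0. Stack: [0]
STORE_FAST i → i=0. Stack: []
LOAD_FAST i → push 0. Stack: [0]
LOAD_CONST → push 2. Stack: [0, 2]
COMPARE_OP bool(<) → 0 vs 2 = True. Stack: [True]
POP_JUMP_IF_FALSE → pop True; no jump. Stack: []
LOAD_FAST n → push 112. Stack: [112]
LOAD_CONST → push 2. Stack: [112, 2]
BINARY_OP % → 112 % 2 = 0. Stack: [0]
STORE_FAST n → n=0. Stack: []
LOAD_FAST n → push 0. Stack: [0]
LOAD_CONST → push 9. Stack: [0, 9]
BINARY_OP | → 0 | 9 = 9. Stack: [9]
STORE_FAST n → n=9. Stack: []
LOAD_FAST i → push 0. Stack: [0]
LOAD_CONST → push 5. Stack: [0, 5]
BINARY_OP + → 0 + 5 = 5. Stack: [5]
STORE_FAST n → n=5. Stack: []
LOAD_FAST i → push 0. Stack: [0]
LOAD_CONST → push 1. Stack: [0, 1]
BINARY_OP + → 0 + 1 = 1. Stack: [1]
STORE_FAST i → i=1. Stack: []
LOAD_FAST i → push 1. Stack: [1]
LOAD_CONST → push 2. Stack: [1, 2]
COMPARE_OP bool(<) → 1 vs 2 = True. Stack: [True]
POP_JUMP_IF_FALSE → pop True; no jump. Stack: []
LOAD_FAST n → push 5. Stack: [5]
LOAD_CONST → push 2. Stack: [5, 2]
BINARY_OP % → 5 % 2 = 1. Stack: [1]
STORE_FAST n → n=1. Stack: []
LOAD_FAST n → push 1. Stack: [1]
LOAD_CONST → push 9. Stack: [1, 9]
BINARY_OP | → 1 | 9 = 9. Stack: [9]
STORE_FAST n → n=9. Stack: []
LOAD_FAST i → push 1. Stack: [1]
LOAD_CONST → push 5. Stack: [1, 5]
BINARY_OP + → 1 + 5 = 6. Stack: [6]
STORE_FAST n → n=6. Stack: []
LOAD_FAST i → push 1. Stack: [1]
LOAD_CONST → push 1. Stack: [1, 1]
BINARY_OP + → 1 + 1 = 2. Stack: [2]
STORE_FAST i → i=2. Stack: []
LOAD_FAST i → push 2. Stack: [2]
LOAD_CONST → push 2. Stack: [2, 2]
COMPARE_OP bool(<) → 2 vs 2 = False. Stack: [False]
POP_JUMP_IF_FALSE → pop False; jump. Stack: []
LOAD_FAST n → push 6. Stack: [6]
RETURN_VALUE → return 6.

6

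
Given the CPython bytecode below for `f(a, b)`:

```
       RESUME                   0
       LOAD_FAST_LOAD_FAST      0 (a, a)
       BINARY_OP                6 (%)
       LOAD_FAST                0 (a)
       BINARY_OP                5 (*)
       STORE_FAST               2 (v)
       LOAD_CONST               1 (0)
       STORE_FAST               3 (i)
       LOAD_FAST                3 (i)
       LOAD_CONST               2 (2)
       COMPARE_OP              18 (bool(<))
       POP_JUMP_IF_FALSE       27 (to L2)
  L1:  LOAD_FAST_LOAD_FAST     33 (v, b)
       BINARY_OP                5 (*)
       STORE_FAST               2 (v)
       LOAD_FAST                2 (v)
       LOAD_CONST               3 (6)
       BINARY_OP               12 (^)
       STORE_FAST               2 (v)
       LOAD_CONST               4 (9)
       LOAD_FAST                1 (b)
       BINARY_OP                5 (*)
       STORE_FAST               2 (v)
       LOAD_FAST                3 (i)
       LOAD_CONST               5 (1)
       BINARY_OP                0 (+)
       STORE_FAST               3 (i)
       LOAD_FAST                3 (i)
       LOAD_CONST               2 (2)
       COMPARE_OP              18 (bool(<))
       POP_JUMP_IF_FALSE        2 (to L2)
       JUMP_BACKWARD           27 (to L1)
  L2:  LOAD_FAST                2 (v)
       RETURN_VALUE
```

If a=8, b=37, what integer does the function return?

LOAD_FAST_LOAD_FAST a,a → push 8,8. Stack: [8, 8]
BINARY_OP % → 8 % 8 = 0. Stack: [0]
LOAD_FAST a → push 8. Stack: [0, 8]
BINARY_OP * → 0 * 8 = 0. Stack: [0]
STORE_FAST v → v=0. Stack: []
LOAD_CONST → push 0. Stack: [0]
STORE_FAST i → i=0. Stack: []
LOAD_FAST i → push 0. Stack: [0]
LOAD_CONST → push 2. Stack: [0, 2]
COMPARE_OP bool(<) → 0 vs 2 = True. Stack: [True]
POP_JUMP_IF_FALSE → pop True; no jump. Stack: []
LOAD_FAST_LOAD_FAST v,b → push 0,37. Stack: [0, 37]
BINARY_OP * → 0 * 37 = 0. Stack: [0]
STORE_FAST v → v=0. Stack: []
LOAD_FAST v → push 0. Stack: [0]
LOAD_CONST → push 6. Stack: [0, 6]
BINARY_OP ^ → 0 ^ 6 = 6. Stack: [6]
STORE_FAST v → v=6. Stack: []
LOAD_CONST → push 9. Stack: [9]
LOAD_FAST b → push 37. Stack: [9, 37]
BINARY_OP * → 9 * 37 = 333. Stack: [333]
STORE_FAST v → v=333. Stack: []
LOAD_FAST i → push 0. Stack: [0]
LOAD_CONST → push 1. Stack: [0, 1]
BINARY_OP + → 0 + 1 = 1. Stack: [1]
STORE_FAST i → i=1. Stack: []
LOAD_FAST i → push 1. Stack: [1]
LOAD_CONST → push 2. Stack: [1, 2]
COMPARE_OP bool(<) → 1 vs 2 = True. Stack: [True]
POP_JUMP_IF_FALSE → pop True; no jump. Stack: []
LOAD_FAST_LOAD_FAST v,b → push 333,37. Stack: [333, 37]
BINARY_OP * → 333 * 37 = 12321. Stack: [12321]
STORE_FAST v → v=12321. Stack: []
LOAD_FAST v → push 12321. Stack: [12321]
LOAD_CONST → push 6. Stack: [12321, 6]
BINARY_OP ^ → 12321 ^ 6 = 12327. Stack: [12327]
STORE_FAST v → v=12327. Stack: []
LOAD_CONST → push 9. Stack: [9]
LOAD_FAST b → push 37. Stack: [9, 37]
BINARY_OP * → 9 * 37 = 333. Stack: [333]
STORE_FAST v → v=333. Stack: []
LOAD_FAST i → push 1. Stack: [1]
LOAD_CONST → push 1. Stack: [1, 1]
BINARY_OP + → 1 + 1 = 2. Stack: [2]
STORE_FAST i → i=2. Stack: []
LOAD_FAST i → push 2. Stack: [2]
LOAD_CONST → push 2. Stack: [2, 2]
COMPARE_OP bool(<) → 2 vs 2 = False. Stack: [False]
POP_JUMP_IF_FALSE → pop False; jump. Stack: []
LOAD_FAST v → push 333. Stack: [333]
RETURN_VALUE → return 333.

333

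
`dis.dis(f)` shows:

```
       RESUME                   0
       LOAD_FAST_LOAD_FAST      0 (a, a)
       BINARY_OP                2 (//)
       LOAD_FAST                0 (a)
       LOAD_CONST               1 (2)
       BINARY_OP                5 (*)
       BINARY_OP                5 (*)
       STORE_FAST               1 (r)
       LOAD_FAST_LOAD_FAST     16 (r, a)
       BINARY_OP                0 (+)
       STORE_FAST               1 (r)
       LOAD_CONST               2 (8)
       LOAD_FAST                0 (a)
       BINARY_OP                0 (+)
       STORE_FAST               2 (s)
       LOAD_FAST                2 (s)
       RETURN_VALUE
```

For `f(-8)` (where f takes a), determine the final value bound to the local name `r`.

LOAD_FAST_LOAD_FAST a,a → push -8,-8. Stack: [-8, -8]
BINARY_OP // → -8 // -8 = 1. Stack: [1]
LOAD_FAST a → push -8. Stack: [1, -8]
LOAD_CONST → push 2. Stack: [1, -8, 2]
BINARY_OP * → -8 * 2 = -16. Stack: [1, -16]
BINARY_OP * → 1 * -16 = -16. Stack: [-16]
STORE_FAST r → r=-16. Stack: []
LOAD_FAST_LOAD_FAST r,a → push -16,-8. Stack: [-16, -8]
BINARY_OP + → -16 + -8 = -24. Stack: [-24]
STORE_FAST r → r=-24. Stack: []
LOAD_CONST → push 8. Stack: [8]
LOAD_FAST a → push -8. Stack: [8, -8]
BINARY_OP + → 8 + -8 = 0. Stack: [0]
STORE_FAST s → s=0. Stack: []
LOAD_FAST s → push 0. Stack: [0]
RETURN_VALUE → return 0.

-24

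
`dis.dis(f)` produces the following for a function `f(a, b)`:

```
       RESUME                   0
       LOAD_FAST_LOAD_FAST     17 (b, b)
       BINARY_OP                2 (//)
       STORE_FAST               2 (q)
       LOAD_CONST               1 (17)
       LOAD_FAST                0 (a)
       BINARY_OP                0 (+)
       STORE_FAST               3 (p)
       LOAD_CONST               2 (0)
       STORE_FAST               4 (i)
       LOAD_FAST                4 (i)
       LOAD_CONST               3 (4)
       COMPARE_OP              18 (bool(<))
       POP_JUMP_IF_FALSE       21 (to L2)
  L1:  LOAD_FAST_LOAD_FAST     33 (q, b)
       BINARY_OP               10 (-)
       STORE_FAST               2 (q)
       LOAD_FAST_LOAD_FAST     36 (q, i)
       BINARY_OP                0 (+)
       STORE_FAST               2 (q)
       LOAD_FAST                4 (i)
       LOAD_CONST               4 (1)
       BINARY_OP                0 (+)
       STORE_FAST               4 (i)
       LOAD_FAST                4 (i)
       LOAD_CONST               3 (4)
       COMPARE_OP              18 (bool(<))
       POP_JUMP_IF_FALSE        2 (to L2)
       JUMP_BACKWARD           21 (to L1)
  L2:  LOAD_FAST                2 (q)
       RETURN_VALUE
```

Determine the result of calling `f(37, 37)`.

LOAD_FAST_LOAD_FAST b,b → push 37,37
BINARY_OP // → 37 // 37 = 1
STORE_FAST q → q=1
LOAD_CONST → push 17
LOAD_FAST a → push 37
BINARY_OP + → 17 + 37 = 54
STORE_FAST p → p=54
LOAD_CONST → push 0
STORE_FAST i → i=0
LOAD_FAST i → push 0
LOAD_CONST → push 4
COMPARE_OP bool(<) → 0 vs 4 = True
POP_JUMP_IF_FALSE → pop True; no jump
LOAD_FAST_LOAD_FAST q,b → push 1,37
BINARY_OP - → 1 - 37 = -36
STORE_FAST q → q=-36
LOAD_FAST_LOAD_FAST q,i → push -36,0
BINARY_OP + → -36 + 0 = -36
STORE_FAST q → q=-36
LOAD_FAST i → push 0
LOAD_CONST → push 1
BINARY_OP + → 0 + 1 = 1
STORE_FAST i → i=1
LOAD_FAST i → push 1
LOAD_CONST → push 4
COMPARE_OP bool(<) → 1 vs 4 = True
POP_JUMP_IF_FALSE → pop True; no jump
LOAD_FAST_LOAD_FAST q,b → push -36,37
BINARY_OP - → -36 - 37 = -73
STORE_FAST q → q=-73
LOAD_FAST_LOAD_FAST q,i → push -73,1
BINARY_OP + → -73 + 1 = -72
STORE_FAST q → q=-72
LOAD_FAST i → push 1
LOAD_CONST → push 1
BINARY_OP + → 1 + 1 = 2
STORE_FAST i → i=2
LOAD_FAST i → push 2
LOAD_CONST → push 4
COMPARE_OP bool(<) → 2 vs 4 = True
POP_JUMP_IF_FALSE → pop True; no jump
LOAD_FAST_LOAD_FAST q,b → push -72,37
BINARY_OP - → -72 - 37 = -109
STORE_FAST q → q=-109
LOAD_FAST_LOAD_FAST q,i → push -109,2
BINARY_OP + → -109 + 2 = -107
STORE_FAST q → q=-107
LOAD_FAST i → push 2
LOAD_CONST → push 1
BINARY_OP + → 2 + 1 = 3
STORE_FAST i → i=3
LOAD_FAST i → push 3
LOAD_CONST → push 4
COMPARE_OP bool(<) → 3 vs 4 = True
POP_JUMP_IF_FALSE → pop True; no jump
LOAD_FAST_LOAD_FAST q,b → push -107,37
BINARY_OP - → -107 - 37 = -144
STORE_FAST q → q=-144
LOAD_FAST_LOAD_FAST q,i → push -144,3
BINARY_OP + → -144 + 3 = -141
STORE_FAST q → q=-141
LOAD_FAST i → push 3
LOAD_CONST → push 1
BINARY_OP + → 3 + 1 = 4
STORE_FAST i → i=4
LOAD_FAST i → push 4
LOAD_CONST → push 4
COMPARE_OP bool(<) → 4 vs 4 = False
POP_JUMP_IF_FALSE → pop False; jump
LOAD_FAST q → push -141
RETURN_VALUE → return -141.

-141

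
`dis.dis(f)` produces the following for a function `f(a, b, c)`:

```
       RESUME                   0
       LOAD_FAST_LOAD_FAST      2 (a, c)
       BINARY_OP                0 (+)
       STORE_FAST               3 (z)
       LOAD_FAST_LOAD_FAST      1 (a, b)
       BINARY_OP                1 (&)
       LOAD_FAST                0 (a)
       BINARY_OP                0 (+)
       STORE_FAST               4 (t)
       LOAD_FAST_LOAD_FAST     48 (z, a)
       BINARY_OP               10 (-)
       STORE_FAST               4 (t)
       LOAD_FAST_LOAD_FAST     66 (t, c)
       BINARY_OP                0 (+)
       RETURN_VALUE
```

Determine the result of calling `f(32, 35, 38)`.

LOAD_FAST_LOAD_FAST a,c → push 32,38. Stack: [32, 38]
BINARY_OP + → 32 + 38 = 70. Stack: [70]
STORE_FAST z → z=70. Stack: []
LOAD_FAST_LOAD_FAST a,b → push 32,35. Stack: [32, 35]
BINARY_OP & → 32 & 35 = 32. Stack: [32]
LOAD_FAST a → push 32. Stack: [32, 32]
BINARY_OP + → 32 + 32 = 64. Stack: [64]
STORE_FAST t → t=64. Stack: []
LOAD_FAST_LOAD_FAST z,a → push 70,32. Stack: [70, 32]
BINARY_OP - → 70 - 32 = 38. Stack: [38]
STORE_FAST t → t=38. Stack: []
LOAD_FAST_LOAD_FAST t,c → push 38,38. Stack: [38, 38]
BINARY_OP + → 38 + 38 = 76. Stack: [76]
RETURN_VALUE → return 76.

76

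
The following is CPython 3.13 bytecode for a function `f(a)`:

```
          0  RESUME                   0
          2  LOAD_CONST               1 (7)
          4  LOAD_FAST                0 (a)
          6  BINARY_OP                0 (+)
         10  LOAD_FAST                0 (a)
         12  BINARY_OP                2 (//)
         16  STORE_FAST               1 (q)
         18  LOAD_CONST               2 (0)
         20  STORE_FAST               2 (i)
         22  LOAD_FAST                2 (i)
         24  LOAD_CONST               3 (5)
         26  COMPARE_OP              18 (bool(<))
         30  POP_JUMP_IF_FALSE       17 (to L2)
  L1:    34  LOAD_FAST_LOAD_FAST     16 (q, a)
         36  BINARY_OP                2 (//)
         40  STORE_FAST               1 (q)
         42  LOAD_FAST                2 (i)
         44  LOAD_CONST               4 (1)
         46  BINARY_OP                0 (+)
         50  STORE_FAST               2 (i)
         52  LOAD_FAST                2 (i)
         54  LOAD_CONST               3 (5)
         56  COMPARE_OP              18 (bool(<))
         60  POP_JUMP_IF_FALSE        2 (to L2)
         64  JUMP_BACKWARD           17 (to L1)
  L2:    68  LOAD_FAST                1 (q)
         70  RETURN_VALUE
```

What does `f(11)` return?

0

LOAD_CONST → push 7
LOAD_FAST a → push 11
BINARY_OP + → 7 + 11 = 18
LOAD_FAST a → push 11
BINARY_OP // → 18 // 11 = 1
STORE_FAST q → q=1
LOAD_CONST → push 0
STORE_FAST i → i=0
LOAD_FAST i → push 0
LOAD_CONST → push 5
COMPARE_OP bool(<) → 0 vs 5 = True
POP_JUMP_IF_FALSE → pop True; no jump
LOAD_FAST_LOAD_FAST q,a → push 1,11
BINARY_OP // → 1 // 11 = 0
STORE_FAST q → q=0
LOAD_FAST i → push 0
LOAD_CONST → push 1
BINARY_OP + → 0 + 1 = 1
STORE_FAST i → i=1
LOAD_FAST i → push 1
LOAD_CONST → push 5
COMPARE_OP bool(<) → 1 vs 5 = True
POP_JUMP_IF_FALSE → pop True; no jump
LOAD_FAST_LOAD_FAST q,a → push 0,11
BINARY_OP // → 0 // 11 = 0
STORE_FAST q → q=0
LOAD_FAST i → push 1
LOAD_CONST → push 1
BINARY_OP + → 1 + 1 = 2
STORE_FAST i → i=2
LOAD_FAST i → push 2
LOAD_CONST → push 5
COMPARE_OP bool(<) → 2 vs 5 = True
POP_JUMP_IF_FALSE → pop True; no jump
LOAD_FAST_LOAD_FAST q,a → push 0,11
BINARY_OP // → 0 // 11 = 0
STORE_FAST q → q=0
LOAD_FAST i → push 2
LOAD_CONST → push 1
BINARY_OP + → 2 + 1 = 3
STORE_FAST i → i=3
LOAD_FAST i → push 3
LOAD_CONST → push 5
COMPARE_OP bool(<) → 3 vs 5 = True
POP_JUMP_IF_FALSE → pop True; no jump
LOAD_FAST_LOAD_FAST q,a → push 0,11
BINARY_OP // → 0 // 11 = 0
STORE_FAST q → q=0
LOAD_FAST i → push 3
LOAD_CONST → push 1
BINARY_OP + → 3 + 1 = 4
STORE_FAST i → i=4
LOAD_FAST i → push 4
LOAD_CONST → push 5
COMPARE_OP bool(<) → 4 vs 5 = True
POP_JUMP_IF_FALSE → pop True; no jump
LOAD_FAST_LOAD_FAST q,a → push 0,11
BINARY_OP // → 0 // 11 = 0
STORE_FAST q → q=0
LOAD_FAST i → push 4
LOAD_CONST → push 1
BINARY_OP + → 4 + 1 = 5
STORE_FAST i → i=5
LOAD_FAST i → push 5
LOAD_CONST → push 5
COMPARE_OP bool(<) → 5 vs 5 = False
POP_JUMP_IF_FALSE → pop False; jump
LOAD_FAST q → push 0
RETURN_VALUE → return 0.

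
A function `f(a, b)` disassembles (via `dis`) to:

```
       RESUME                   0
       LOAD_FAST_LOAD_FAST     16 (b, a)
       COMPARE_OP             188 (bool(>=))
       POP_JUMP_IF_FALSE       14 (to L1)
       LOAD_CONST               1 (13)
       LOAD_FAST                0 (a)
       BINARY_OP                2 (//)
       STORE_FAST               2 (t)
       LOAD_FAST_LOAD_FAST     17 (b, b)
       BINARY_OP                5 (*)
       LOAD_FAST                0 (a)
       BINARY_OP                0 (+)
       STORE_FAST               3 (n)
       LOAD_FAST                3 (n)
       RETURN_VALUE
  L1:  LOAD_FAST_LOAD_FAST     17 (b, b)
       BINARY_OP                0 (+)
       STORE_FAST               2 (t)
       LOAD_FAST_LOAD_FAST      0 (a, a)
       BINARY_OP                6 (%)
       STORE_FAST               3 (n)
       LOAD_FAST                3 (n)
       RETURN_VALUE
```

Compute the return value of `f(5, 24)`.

581

LOAD_FAST_LOAD_FAST b,a → push 24,5. Stack: [24, 5]
COMPARE_OP bool(>=) → 24 vs 5 = True. Stack: [True]
POP_JUMP_IF_FALSE → pop True; no jump. Stack: []
LOAD_CONST → push 13. Stack: [13]
LOAD_FAST a → push 5. Stack: [13, 5]
BINARY_OP // → 13 // 5 = 2. Stack: [2]
STORE_FAST t → t=2. Stack: []
LOAD_FAST_LOAD_FAST b,b → push 24,24. Stack: [24, 24]
BINARY_OP * → 24 * 24 = 576. Stack: [576]
LOAD_FAST a → push 5. Stack: [576, 5]
BINARY_OP + → 576 + 5 = 581. Stack: [581]
STORE_FAST n → n=581. Stack: []
LOAD_FAST n → push 581. Stack: [581]
RETURN_VALUE → return 581.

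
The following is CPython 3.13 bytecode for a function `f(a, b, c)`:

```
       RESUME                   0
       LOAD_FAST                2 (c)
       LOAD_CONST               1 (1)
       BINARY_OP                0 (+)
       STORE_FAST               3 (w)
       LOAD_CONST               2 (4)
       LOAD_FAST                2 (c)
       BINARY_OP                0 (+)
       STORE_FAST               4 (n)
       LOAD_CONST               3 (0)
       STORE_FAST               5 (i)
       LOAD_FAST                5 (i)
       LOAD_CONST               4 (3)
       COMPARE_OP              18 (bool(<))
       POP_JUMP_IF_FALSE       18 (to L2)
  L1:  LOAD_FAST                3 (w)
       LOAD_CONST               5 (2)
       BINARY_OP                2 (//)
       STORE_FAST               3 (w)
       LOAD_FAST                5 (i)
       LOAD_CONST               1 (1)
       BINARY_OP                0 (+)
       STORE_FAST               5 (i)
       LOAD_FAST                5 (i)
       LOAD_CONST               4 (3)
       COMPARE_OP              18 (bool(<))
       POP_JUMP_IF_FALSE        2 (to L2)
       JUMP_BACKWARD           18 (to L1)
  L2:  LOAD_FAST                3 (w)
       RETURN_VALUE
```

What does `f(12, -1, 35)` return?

4

LOAD_FAST c → push 35. Stack: [35]
LOAD_CONST → push 1. Stack: [35, 1]
BINARY_OP + → 35 + 1 = 36. Stack: [36]
STORE_FAST w → w=36. Stack: []
LOAD_CONST → push 4. Stack: [4]
LOAD_FAST c → push 35. Stack: [4, 35]
BINARY_OP + → 4 + 35 = 39. Stack: [39]
STORE_FAST n → n=39. Stack: []
LOAD_CONST → push 0. Stack: [0]
STORE_FAST i → i=0. Stack: []
LOAD_FAST i → push 0. Stack: [0]
LOAD_CONST → push 3. Stack: [0, 3]
COMPARE_OP bool(<) → 0 vs 3 = True. Stack: [True]
POP_JUMP_IF_FALSE → pop True; no jump. Stack: []
LOAD_FAST w → push 36. Stack: [36]
LOAD_CONST → push 2. Stack: [36, 2]
BINARY_OP // → 36 // 2 = 18. Stack: [18]
STORE_FAST w → w=18. Stack: []
LOAD_FAST i → push 0. Stack: [0]
LOAD_CONST → push 1. Stack: [0, 1]
BINARY_OP + → 0 + 1 = 1. Stack: [1]
STORE_FAST i → i=1. Stack: []
LOAD_FAST i → push 1. Stack: [1]
LOAD_CONST → push 3. Stack: [1, 3]
COMPARE_OP bool(<) → 1 vs 3 = True. Stack: [True]
POP_JUMP_IF_FALSE → pop True; no jump. Stack: []
LOAD_FAST w → push 18. Stack: [18]
LOAD_CONST → push 2. Stack: [18, 2]
BINARY_OP // → 18 // 2 = 9. Stack: [9]
STORE_FAST w → w=9. Stack: []
LOAD_FAST i → push 1. Stack: [1]
LOAD_CONST → push 1. Stack: [1, 1]
BINARY_OP + → 1 + 1 = 2. Stack: [2]
STORE_FAST i → i=2. Stack: []
LOAD_FAST i → push 2. Stack: [2]
LOAD_CONST → push 3. Stack: [2, 3]
COMPARE_OP bool(<) → 2 vs 3 = True. Stack: [True]
POP_JUMP_IF_FALSE → pop True; no jump. Stack: []
LOAD_FAST w → push 9. Stack: [9]
LOAD_CONST → push 2. Stack: [9, 2]
BINARY_OP // → 9 // 2 = 4. Stack: [4]
STORE_FAST w → w=4. Stack: []
LOAD_FAST i → push 2. Stack: [2]
LOAD_CONST → push 1. Stack: [2, 1]
BINARY_OP + → 2 + 1 = 3. Stack: [3]
STORE_FAST i → i=3. Stack: []
LOAD_FAST i → push 3. Stack: [3]
LOAD_CONST → push 3. Stack: [3, 3]
COMPARE_OP bool(<) → 3 vs 3 = False. Stack: [False]
POP_JUMP_IF_FALSE → pop False; jump. Stack: []
LOAD_FAST w → push 4. Stack: [4]
RETURN_VALUE → return 4.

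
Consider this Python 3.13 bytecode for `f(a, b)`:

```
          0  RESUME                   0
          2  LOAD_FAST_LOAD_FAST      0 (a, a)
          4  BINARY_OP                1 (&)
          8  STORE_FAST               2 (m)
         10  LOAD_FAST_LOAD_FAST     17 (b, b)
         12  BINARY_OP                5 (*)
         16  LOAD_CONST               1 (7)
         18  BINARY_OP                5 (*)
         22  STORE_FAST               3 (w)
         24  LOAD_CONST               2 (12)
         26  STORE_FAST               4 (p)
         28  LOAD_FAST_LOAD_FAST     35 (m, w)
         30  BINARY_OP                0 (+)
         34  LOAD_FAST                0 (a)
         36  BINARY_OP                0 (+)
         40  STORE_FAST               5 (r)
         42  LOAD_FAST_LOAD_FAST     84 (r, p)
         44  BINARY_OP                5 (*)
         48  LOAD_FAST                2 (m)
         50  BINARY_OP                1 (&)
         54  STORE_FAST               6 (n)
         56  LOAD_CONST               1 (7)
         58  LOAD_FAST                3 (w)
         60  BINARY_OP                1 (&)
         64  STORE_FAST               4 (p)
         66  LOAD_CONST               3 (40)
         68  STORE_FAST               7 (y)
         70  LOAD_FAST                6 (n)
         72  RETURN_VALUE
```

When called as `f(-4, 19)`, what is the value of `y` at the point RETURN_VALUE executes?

40

LOAD_FAST_LOAD_FAST a,a → push -4,-4. Stack: [-4, -4]
BINARY_OP & → -4 & -4 = -4. Stack: [-4]
STORE_FAST m → m=-4. Stack: []
LOAD_FAST_LOAD_FAST b,b → push 19,19. Stack: [19, 19]
BINARY_OP * → 19 * 19 = 361. Stack: [361]
LOAD_CONST → push 7. Stack: [361, 7]
BINARY_OP * → 361 * 7 = 2527. Stack: [2527]
STORE_FAST w → w=2527. Stack: []
LOAD_CONST → push 12. Stack: [12]
STORE_FAST p → p=12. Stack: []
LOAD_FAST_LOAD_FAST m,w → push -4,2527. Stack: [-4, 2527]
BINARY_OP + → -4 + 2527 = 2523. Stack: [2523]
LOAD_FAST a → push -4. Stack: [2523, -4]
BINARY_OP + → 2523 + -4 = 2519. Stack: [2519]
STORE_FAST r → r=2519. Stack: []
LOAD_FAST_LOAD_FAST r,p → push 2519,12. Stack: [2519, 12]
BINARY_OP * → 2519 * 12 = 30228. Stack: [30228]
LOAD_FAST m → push -4. Stack: [30228, -4]
BINARY_OP & → 30228 & -4 = 30228. Stack: [30228]
STORE_FAST n → n=30228. Stack: []
LOAD_CONST → push 7. Stack: [7]
LOAD_FAST w → push 2527. Stack: [7, 2527]
BINARY_OP & → 7 & 2527 = 7. Stack: [7]
STORE_FAST p → p=7. Stack: []
LOAD_CONST → push 40. Stack: [40]
STORE_FAST y → y=40. Stack: []
LOAD_FAST n → push 30228. Stack: [30228]
RETURN_VALUE → return 30228.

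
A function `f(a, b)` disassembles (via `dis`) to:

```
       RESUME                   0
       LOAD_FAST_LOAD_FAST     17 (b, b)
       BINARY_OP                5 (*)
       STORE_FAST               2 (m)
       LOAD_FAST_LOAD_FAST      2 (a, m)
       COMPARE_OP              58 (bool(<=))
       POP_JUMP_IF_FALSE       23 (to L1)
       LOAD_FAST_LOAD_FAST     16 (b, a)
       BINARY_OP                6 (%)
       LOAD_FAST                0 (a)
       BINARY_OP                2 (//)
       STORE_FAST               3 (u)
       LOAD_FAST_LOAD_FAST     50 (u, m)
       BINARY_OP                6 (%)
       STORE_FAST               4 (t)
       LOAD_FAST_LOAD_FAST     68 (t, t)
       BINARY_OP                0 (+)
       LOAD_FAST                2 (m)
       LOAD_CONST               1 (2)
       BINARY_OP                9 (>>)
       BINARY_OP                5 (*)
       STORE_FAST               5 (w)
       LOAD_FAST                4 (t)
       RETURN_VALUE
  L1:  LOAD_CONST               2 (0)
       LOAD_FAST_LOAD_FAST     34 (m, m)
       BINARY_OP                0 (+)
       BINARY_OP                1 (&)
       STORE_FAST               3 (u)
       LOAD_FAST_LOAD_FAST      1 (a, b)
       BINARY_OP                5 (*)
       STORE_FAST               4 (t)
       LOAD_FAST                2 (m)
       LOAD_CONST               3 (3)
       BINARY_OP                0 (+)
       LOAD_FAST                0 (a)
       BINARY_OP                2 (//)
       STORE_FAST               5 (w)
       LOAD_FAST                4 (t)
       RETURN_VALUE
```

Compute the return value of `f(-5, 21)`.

LOAD_FAST_LOAD_FAST b,b → push 21,21. Stack: [21, 21]
BINARY_OP * → 21 * 21 = 441. Stack: [441]
STORE_FAST m → m=441. Stack: []
LOAD_FAST_LOAD_FAST a,m → push -5,441. Stack: [-5, 441]
COMPARE_OP bool(<=) → -5 vs 441 = True. Stack: [True]
POP_JUMP_IF_FALSE → pop True; no jump. Stack: []
LOAD_FAST_LOAD_FAST b,a → push 21,-5. Stack: [21, -5]
BINARY_OP % → 21 % -5 = -4. Stack: [-4]
LOAD_FAST a → push -5. Stack: [-4, -5]
BINARY_OP // → -4 // -5 = 0. Stack: [0]
STORE_FAST u → u=0. Stack: []
LOAD_FAST_LOAD_FAST u,m → push 0,441. Stack: [0, 441]
BINARY_OP % → 0 % 441 = 0. Stack: [0]
STORE_FAST t → t=0. Stack: []
LOAD_FAST_LOAD_FAST t,t → push 0,0. Stack: [0, 0]
BINARY_OP + → 0 + 0 = 0. Stack: [0]
LOAD_FAST m → push 441. Stack: [0, 441]
LOAD_CONST → push 2. Stack: [0, 441, 2]
BINARY_OP >> → 441 >> 2 = 110. Stack: [0, 110]
BINARY_OP * → 0 * 110 = 0. Stack: [0]
STORE_FAST w → w=0. Stack: []
LOAD_FAST t → push 0. Stack: [0]
RETURN_VALUE → return 0.

0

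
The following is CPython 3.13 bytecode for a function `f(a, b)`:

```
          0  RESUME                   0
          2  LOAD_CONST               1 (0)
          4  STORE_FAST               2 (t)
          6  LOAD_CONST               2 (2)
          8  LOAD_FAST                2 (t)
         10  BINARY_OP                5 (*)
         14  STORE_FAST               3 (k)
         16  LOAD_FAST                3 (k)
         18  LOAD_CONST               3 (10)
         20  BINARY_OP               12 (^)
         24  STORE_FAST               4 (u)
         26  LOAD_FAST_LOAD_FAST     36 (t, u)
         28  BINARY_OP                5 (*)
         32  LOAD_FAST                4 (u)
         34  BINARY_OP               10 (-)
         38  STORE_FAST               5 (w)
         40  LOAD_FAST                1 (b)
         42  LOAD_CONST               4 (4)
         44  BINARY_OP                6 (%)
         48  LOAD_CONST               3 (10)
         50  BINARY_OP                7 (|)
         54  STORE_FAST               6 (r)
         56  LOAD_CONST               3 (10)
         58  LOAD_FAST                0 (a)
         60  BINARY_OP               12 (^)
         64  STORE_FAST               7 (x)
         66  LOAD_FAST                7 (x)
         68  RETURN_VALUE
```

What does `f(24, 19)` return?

LOAD_CONST → push 0. Stack: [0]
STORE_FAST t → t=0. Stack: []
LOAD_CONST → push 2. Stack: [2]
LOAD_FAST t → push 0. Stack: [2, 0]
BINARY_OP * → 2 * 0 = 0. Stack: [0]
STORE_FAST k → k=0. Stack: []
LOAD_FAST k → push 0. Stack: [0]
LOAD_CONST → push 10. Stack: [0, 10]
BINARY_OP ^ → 0 ^ 10 = 10. Stack: [10]
STORE_FAST u → u=10. Stack: []
LOAD_FAST_LOAD_FAST t,u → push 0,10. Stack: [0, 10]
BINARY_OP * → 0 * 10 = 0. Stack: [0]
LOAD_FAST u → push 10. Stack: [0, 10]
BINARY_OP - → 0 - 10 = -10. Stack: [-10]
STORE_FAST w → w=-10. Stack: []
LOAD_FAST b → push 19. Stack: [19]
LOAD_CONST → push 4. Stack: [19, 4]
BINARY_OP % → 19 % 4 = 3. Stack: [3]
LOAD_CONST → push 10. Stack: [3, 10]
BINARY_OP | → 3 | 10 = 11. Stack: [11]
STORE_FAST r → r=11. Stack: []
LOAD_CONST → push 10. Stack: [10]
LOAD_FAST a → push 24. Stack: [10, 24]
BINARY_OP ^ → 10 ^ 24 = 18. Stack: [18]
STORE_FAST x → x=18. Stack: []
LOAD_FAST x → push 18. Stack: [18]
RETURN_VALUE → return 18.

18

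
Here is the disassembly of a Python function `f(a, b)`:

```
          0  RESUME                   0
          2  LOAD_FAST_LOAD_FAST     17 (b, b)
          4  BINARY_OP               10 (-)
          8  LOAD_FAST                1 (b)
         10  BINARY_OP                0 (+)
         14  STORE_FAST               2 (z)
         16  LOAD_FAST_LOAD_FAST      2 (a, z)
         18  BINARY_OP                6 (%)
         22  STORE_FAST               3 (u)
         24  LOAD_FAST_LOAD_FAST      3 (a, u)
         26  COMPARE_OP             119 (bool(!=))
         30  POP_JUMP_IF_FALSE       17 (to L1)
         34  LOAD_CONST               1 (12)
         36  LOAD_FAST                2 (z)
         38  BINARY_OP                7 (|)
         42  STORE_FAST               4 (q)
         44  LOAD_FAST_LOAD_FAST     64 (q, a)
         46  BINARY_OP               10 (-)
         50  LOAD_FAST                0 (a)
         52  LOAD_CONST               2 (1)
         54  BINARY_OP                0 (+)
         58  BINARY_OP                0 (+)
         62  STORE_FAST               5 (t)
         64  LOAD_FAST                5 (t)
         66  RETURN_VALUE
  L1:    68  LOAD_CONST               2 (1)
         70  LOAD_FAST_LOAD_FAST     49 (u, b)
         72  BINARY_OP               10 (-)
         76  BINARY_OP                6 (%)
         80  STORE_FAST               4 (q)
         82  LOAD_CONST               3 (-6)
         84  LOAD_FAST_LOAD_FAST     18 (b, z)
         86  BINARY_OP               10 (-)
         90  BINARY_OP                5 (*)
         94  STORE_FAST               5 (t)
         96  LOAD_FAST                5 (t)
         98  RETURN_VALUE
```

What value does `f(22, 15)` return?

16

LOAD_FAST_LOAD_FAST b,b → push 15,15. Stack: [15, 15]
BINARY_OP - → 15 - 15 = 0. Stack: [0]
LOAD_FAST b → push 15. Stack: [0, 15]
BINARY_OP + → 0 + 15 = 15. Stack: [15]
STORE_FAST z → z=15. Stack: []
LOAD_FAST_LOAD_FAST a,z → push 22,15. Stack: [22, 15]
BINARY_OP % → 22 % 15 = 7. Stack: [7]
STORE_FAST u → u=7. Stack: []
LOAD_FAST_LOAD_FAST a,u → push 22,7. Stack: [22, 7]
COMPARE_OP bool(!=) → 22 vs 7 = True. Stack: [True]
POP_JUMP_IF_FALSE → pop True; no jump. Stack: []
LOAD_CONST → push 12. Stack: [12]
LOAD_FAST z → push 15. Stack: [12, 15]
BINARY_OP | → 12 | 15 = 15. Stack: [15]
STORE_FAST q → q=15. Stack: []
LOAD_FAST_LOAD_FAST q,a → push 15,22. Stack: [15, 22]
BINARY_OP - → 15 - 22 = -7. Stack: [-7]
LOAD_FAST a → push 22. Stack: [-7, 22]
LOAD_CONST → push 1. Stack: [-7, 22, 1]
BINARY_OP + → 22 + 1 = 23. Stack: [-7, 23]
BINARY_OP + → -7 + 23 = 16. Stack: [16]
STORE_FAST t → t=16. Stack: []
LOAD_FAST t → push 16. Stack: [16]
RETURN_VALUE → return 16.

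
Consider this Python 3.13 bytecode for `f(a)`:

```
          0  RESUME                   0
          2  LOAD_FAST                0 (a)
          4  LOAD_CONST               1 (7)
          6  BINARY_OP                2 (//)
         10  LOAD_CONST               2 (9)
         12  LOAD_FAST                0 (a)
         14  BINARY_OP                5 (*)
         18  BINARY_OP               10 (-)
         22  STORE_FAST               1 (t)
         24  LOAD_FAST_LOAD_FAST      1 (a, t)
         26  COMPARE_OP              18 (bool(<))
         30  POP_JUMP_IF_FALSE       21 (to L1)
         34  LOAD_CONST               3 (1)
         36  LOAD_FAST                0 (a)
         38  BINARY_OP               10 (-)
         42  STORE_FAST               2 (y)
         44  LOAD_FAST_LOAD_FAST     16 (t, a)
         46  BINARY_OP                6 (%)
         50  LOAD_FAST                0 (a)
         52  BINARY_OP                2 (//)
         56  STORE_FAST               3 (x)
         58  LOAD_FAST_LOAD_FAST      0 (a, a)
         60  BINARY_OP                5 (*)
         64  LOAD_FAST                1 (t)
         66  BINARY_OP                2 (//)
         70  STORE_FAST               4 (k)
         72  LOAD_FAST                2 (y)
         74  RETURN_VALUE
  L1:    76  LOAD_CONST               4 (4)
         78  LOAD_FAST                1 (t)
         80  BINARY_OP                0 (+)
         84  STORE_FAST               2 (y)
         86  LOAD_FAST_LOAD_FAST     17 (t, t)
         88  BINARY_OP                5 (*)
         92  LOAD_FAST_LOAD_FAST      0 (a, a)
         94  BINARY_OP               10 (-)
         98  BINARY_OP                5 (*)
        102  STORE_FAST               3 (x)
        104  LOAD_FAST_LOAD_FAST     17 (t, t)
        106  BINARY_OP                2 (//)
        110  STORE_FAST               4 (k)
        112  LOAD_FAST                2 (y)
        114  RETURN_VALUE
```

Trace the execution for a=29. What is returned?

-253

LOAD_FAST a → push 29. Stack: [29]
LOAD_CONST → push 7. Stack: [29, 7]
BINARY_OP // → 29 // 7 = 4. Stack: [4]
LOAD_CONST → push 9. Stack: [4, 9]
LOAD_FAST a → push 29. Stack: [4, 9, 29]
BINARY_OP * → 9 * 29 = 261. Stack: [4, 261]
BINARY_OP - → 4 - 261 = -257. Stack: [-257]
STORE_FAST t → t=-257. Stack: []
LOAD_FAST_LOAD_FAST a,t → push 29,-257. Stack: [29, -257]
COMPARE_OP bool(<) → 29 vs -257 = False. Stack: [False]
POP_JUMP_IF_FALSE → pop False; jump. Stack: []
LOAD_CONST → push 4. Stack: [4]
LOAD_FAST t → push -257. Stack: [4, -257]
BINARY_OP + → 4 + -257 = -253. Stack: [-253]
STORE_FAST y → y=-253. Stack: []
LOAD_FAST_LOAD_FAST t,t → push -257,-257. Stack: [-257, -257]
BINARY_OP * → -257 * -257 = 66049. Stack: [66049]
LOAD_FAST_LOAD_FAST a,a → push 29,29. Stack: [66049, 29, 29]
BINARY_OP - → 29 - 29 = 0. Stack: [66049, 0]
BINARY_OP * → 66049 * 0 = 0. Stack: [0]
STORE_FAST x → x=0. Stack: []
LOAD_FAST_LOAD_FAST t,t → push -257,-257. Stack: [-257, -257]
BINARY_OP // → -257 // -257 = 1. Stack: [1]
STORE_FAST k → k=1. Stack: []
LOAD_FAST y → push -253. Stack: [-253]
RETURN_VALUE → return -253.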